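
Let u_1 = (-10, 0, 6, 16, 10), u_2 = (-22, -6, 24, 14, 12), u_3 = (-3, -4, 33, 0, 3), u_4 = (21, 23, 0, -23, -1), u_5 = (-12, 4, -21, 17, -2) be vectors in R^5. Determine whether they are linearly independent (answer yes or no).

yes

Form the matrix with these vectors as rows and row reduce.
R2 ← R2 − (11/5)·R1: [0, -6, 54/5, -106/5, -10]
R3 ← R3 − (3/10)·R1: [0, -4, 156/5, -24/5, 0]
R4 ← R4 + (21/10)·R1: [0, 23, 63/5, 53/5, 20]
R5 ← R5 − (6/5)·R1: [0, 4, -141/5, -11/5, -14]
R3 ← R3 − (2/3)·R2: [0, 0, 24, 28/3, 20/3]
R4 ← R4 + (23/6)·R2: [0, 0, 54, -212/3, -55/3]
R5 ← R5 + (2/3)·R2: [0, 0, -21, -49/3, -62/3]
R4 ← R4 − (9/4)·R3: [0, 0, 0, -275/3, -100/3]
R5 ← R5 + (7/8)·R3: [0, 0, 0, -49/6, -89/6]
R5 ← R5 − (49/550)·R4: [0, 0, 0, 0, -261/22]
5 nonzero rows, so the 5 vectors span a space of dimension 5.
Since 5 = 5, the vectors are linearly independent.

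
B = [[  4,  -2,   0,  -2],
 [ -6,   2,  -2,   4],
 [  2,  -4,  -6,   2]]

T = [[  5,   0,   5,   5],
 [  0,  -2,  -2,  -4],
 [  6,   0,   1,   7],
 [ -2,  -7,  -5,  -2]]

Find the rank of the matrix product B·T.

First compute BT:
[[ 24,  18,  34,  32],
 [-50, -32, -56, -60],
 [-30,  -6,   2, -20]]
Now row reduce the product.
R2 ← R2 + (25/12)·R1: [0, 11/2, 89/6, 20/3]
R3 ← R3 + (5/4)·R1: [0, 33/2, 89/2, 20]
R3 ← R3 − (3)·R2: [0, 0, 0, 0]
2 nonzero rows, so rank(BT) = 2.

2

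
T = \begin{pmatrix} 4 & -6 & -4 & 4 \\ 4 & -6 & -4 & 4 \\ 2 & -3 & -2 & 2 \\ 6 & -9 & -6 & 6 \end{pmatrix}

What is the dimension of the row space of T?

1

Row reduce to echelon form.
R2 ← R2 − R1: [0, 0, 0, 0]
R3 ← R3 − (1/2)·R1: [0, 0, 0, 0]
R4 ← R4 − (3/2)·R1: [0, 0, 0, 0]
Echelon form has 1 nonzero row, so rank(T) = 1.
The row space has dimension equal to the rank: 1.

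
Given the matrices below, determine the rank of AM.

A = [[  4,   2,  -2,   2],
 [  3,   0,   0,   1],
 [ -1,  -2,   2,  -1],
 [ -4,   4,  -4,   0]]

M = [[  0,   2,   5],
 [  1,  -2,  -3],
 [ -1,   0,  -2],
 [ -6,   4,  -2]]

First compute AM:
[[ -8,  12,  14],
 [ -6,  10,  13],
 [  2,  -2,  -1],
 [  8, -16, -24]]
Now row reduce the product.
R2 ← R2 − (3/4)·R1: [0, 1, 5/2]
R3 ← R3 + (1/4)·R1: [0, 1, 5/2]
R4 ← R4 + R1: [0, -4, -10]
R3 ← R3 − R2: [0, 0, 0]
R4 ← R4 + (4)·R2: [0, 0, 0]
2 nonzero rows, so rank(AM) = 2.

2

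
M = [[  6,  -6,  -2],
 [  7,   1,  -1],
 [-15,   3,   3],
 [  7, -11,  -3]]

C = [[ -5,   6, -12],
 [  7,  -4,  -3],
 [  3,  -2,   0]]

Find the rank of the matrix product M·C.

First compute MC:
[[-78,  64, -54],
 [-31,  40, -87],
 [105, -108, 171],
 [-121,  92, -51]]
Now row reduce the product.
R2 ← R2 − (31/78)·R1: [0, 568/39, -852/13]
R3 ← R3 + (35/26)·R1: [0, -284/13, 1278/13]
R4 ← R4 − (121/78)·R1: [0, -284/39, 426/13]
R3 ← R3 + (3/2)·R2: [0, 0, 0]
R4 ← R4 + (1/2)·R2: [0, 0, 0]
2 nonzero rows, so rank(MC) = 2.

2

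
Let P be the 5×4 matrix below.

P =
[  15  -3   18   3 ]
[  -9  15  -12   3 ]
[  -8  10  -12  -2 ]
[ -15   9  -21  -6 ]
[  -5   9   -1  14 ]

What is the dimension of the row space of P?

Row reduce to echelon form.
R2 ← R2 + (3/5)·R1: [0, 66/5, -6/5, 24/5]
R3 ← R3 + (8/15)·R1: [0, 42/5, -12/5, -2/5]
R4 ← R4 + R1: [0, 6, -3, -3]
R5 ← R5 + (1/3)·R1: [0, 8, 5, 15]
R3 ← R3 − (7/11)·R2: [0, 0, -18/11, -38/11]
R4 ← R4 − (5/11)·R2: [0, 0, -27/11, -57/11]
R5 ← R5 − (20/33)·R2: [0, 0, 63/11, 133/11]
R4 ← R4 − (3/2)·R3: [0, 0, 0, 0]
R5 ← R5 + (7/2)·R3: [0, 0, 0, 0]
Echelon form has 3 nonzero rows, so rank(P) = 3.
The row space has dimension equal to the rank: 3.

3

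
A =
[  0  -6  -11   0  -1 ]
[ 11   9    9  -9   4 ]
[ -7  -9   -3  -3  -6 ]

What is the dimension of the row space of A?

Row reduce to echelon form.
Swap R1 ↔ R2
R3 ← R3 + (7/11)·R1: [0, -36/11, 30/11, -96/11, -38/11]
R3 ← R3 − (6/11)·R2: [0, 0, 96/11, -96/11, -32/11]
Echelon form has 3 nonzero rows, so rank(A) = 3.
The row space has dimension equal to the rank: 3.

3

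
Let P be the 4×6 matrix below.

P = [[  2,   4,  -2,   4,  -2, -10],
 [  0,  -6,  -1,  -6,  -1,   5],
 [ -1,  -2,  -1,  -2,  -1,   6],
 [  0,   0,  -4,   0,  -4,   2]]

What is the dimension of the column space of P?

3

Row reduce to echelon form.
R3 ← R3 + (1/2)·R1: [0, 0, -2, 0, -2, 1]
R4 ← R4 − (2)·R3: [0, 0, 0, 0, 0, 0]
Echelon form has 3 nonzero rows, so rank(P) = 3.
The column space has dimension equal to the rank: 3.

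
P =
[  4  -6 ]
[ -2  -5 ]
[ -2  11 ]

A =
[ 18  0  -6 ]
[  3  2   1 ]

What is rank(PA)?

2

First compute PA:
[[ 54, -12, -30],
 [-51, -10,   7],
 [ -3,  22,  23]]
Now row reduce the product.
R2 ← R2 + (17/18)·R1: [0, -64/3, -64/3]
R3 ← R3 + (1/18)·R1: [0, 64/3, 64/3]
R3 ← R3 + R2: [0, 0, 0]
2 nonzero rows, so rank(PA) = 2.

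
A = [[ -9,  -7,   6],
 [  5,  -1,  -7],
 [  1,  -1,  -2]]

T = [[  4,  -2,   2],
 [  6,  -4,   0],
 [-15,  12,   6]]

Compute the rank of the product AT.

First compute AT:
[[-168, 118,  18],
 [119, -90, -32],
 [ 28, -22, -10]]
Now row reduce the product.
R2 ← R2 + (17/24)·R1: [0, -77/12, -77/4]
R3 ← R3 + (1/6)·R1: [0, -7/3, -7]
R3 ← R3 − (4/11)·R2: [0, 0, 0]
2 nonzero rows, so rank(AT) = 2.

2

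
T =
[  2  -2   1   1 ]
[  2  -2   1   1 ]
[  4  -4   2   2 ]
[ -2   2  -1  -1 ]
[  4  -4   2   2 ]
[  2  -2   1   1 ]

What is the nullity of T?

3

Row reduce to echelon form.
R2 ← R2 − R1: [0, 0, 0, 0]
R3 ← R3 − (2)·R1: [0, 0, 0, 0]
R4 ← R4 + R1: [0, 0, 0, 0]
R5 ← R5 − (2)·R1: [0, 0, 0, 0]
R6 ← R6 − R1: [0, 0, 0, 0]
1 nonzero row, so rank(T) = 1.
T has 4 columns; by rank–nullity, nullity = 4 − 1 = 3.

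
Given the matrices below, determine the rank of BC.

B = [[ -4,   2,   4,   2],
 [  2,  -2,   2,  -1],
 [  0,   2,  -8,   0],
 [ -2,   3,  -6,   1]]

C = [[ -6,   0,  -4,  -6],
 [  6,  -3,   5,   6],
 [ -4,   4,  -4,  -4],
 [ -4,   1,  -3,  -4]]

2

First compute BC:
[[ 12,  12,   4,  12],
 [-28,  13, -23, -28],
 [ 44, -38,  42,  44],
 [ 50, -32,  44,  50]]
Now row reduce the product.
R2 ← R2 + (7/3)·R1: [0, 41, -41/3, 0]
R3 ← R3 − (11/3)·R1: [0, -82, 82/3, 0]
R4 ← R4 − (25/6)·R1: [0, -82, 82/3, 0]
R3 ← R3 + (2)·R2: [0, 0, 0, 0]
R4 ← R4 + (2)·R2: [0, 0, 0, 0]
2 nonzero rows, so rank(BC) = 2.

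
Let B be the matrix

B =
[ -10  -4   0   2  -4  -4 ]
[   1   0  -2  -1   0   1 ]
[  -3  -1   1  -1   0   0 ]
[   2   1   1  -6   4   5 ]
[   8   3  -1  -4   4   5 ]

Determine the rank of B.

Row reduce to echelon form.
R2 ← R2 + (1/10)·R1: [0, -2/5, -2, -4/5, -2/5, 3/5]
R3 ← R3 − (3/10)·R1: [0, 1/5, 1, -8/5, 6/5, 6/5]
R4 ← R4 + (1/5)·R1: [0, 1/5, 1, -28/5, 16/5, 21/5]
R5 ← R5 + (4/5)·R1: [0, -1/5, -1, -12/5, 4/5, 9/5]
R3 ← R3 + (1/2)·R2: [0, 0, 0, -2, 1, 3/2]
R4 ← R4 + (1/2)·R2: [0, 0, 0, -6, 3, 9/2]
R5 ← R5 − (1/2)·R2: [0, 0, 0, -2, 1, 3/2]
R4 ← R4 − (3)·R3: [0, 0, 0, 0, 0, 0]
R5 ← R5 − R3: [0, 0, 0, 0, 0, 0]
Echelon form has 3 nonzero rows, so rank(B) = 3.

3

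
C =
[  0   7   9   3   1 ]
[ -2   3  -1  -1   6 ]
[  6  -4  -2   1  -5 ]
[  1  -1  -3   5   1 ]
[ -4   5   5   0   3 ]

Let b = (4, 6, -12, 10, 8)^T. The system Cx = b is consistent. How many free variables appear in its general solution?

0

Row reduce the augmented matrix [C | b].
Swap R1 ↔ R2
R3 ← R3 + (3)·R1: [0, 5, -5, -2, 13, 6]
R4 ← R4 + (1/2)·R1: [0, 1/2, -7/2, 9/2, 4, 13]
R5 ← R5 − (2)·R1: [0, -1, 7, 2, -9, -4]
R3 ← R3 − (5/7)·R2: [0, 0, -80/7, -29/7, 86/7, 22/7]
R4 ← R4 − (1/14)·R2: [0, 0, -29/7, 30/7, 55/14, 89/7]
R5 ← R5 + (1/7)·R2: [0, 0, 58/7, 17/7, -62/7, -24/7]
R4 ← R4 − (29/80)·R3: [0, 0, 0, 463/80, -21/40, 463/40]
R5 ← R5 + (29/40)·R3: [0, 0, 0, -23/40, 1/20, -23/20]
R5 ← R5 + (46/463)·R4: [0, 0, 0, 0, -1/463, 0]
The echelon form has 5 nonzero rows, and every pivot lies in the first 5 columns, so rank(C) = rank([C|b]) = 5.
The system is consistent.
Free variables = (unknowns) − (rank) = 5 − 5 = 0.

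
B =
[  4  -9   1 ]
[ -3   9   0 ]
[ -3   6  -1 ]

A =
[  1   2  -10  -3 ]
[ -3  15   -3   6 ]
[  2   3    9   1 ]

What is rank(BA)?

First compute BA:
[[ 33, -124,  -4, -65],
 [-30, 129,   3,  63],
 [-23,  81,   3,  44]]
Now row reduce the product.
R2 ← R2 + (10/11)·R1: [0, 179/11, -7/11, 43/11]
R3 ← R3 + (23/33)·R1: [0, -179/33, 7/33, -43/33]
R3 ← R3 + (1/3)·R2: [0, 0, 0, 0]
2 nonzero rows, so rank(BA) = 2.

2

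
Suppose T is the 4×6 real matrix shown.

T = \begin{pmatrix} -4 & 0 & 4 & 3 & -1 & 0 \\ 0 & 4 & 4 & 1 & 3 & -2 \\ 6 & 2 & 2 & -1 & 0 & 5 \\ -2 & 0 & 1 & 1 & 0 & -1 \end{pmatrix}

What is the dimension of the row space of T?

3

Row reduce to echelon form.
R3 ← R3 + (3/2)·R1: [0, 2, 8, 7/2, -3/2, 5]
R4 ← R4 − (1/2)·R1: [0, 0, -1, -1/2, 1/2, -1]
R3 ← R3 − (1/2)·R2: [0, 0, 6, 3, -3, 6]
R4 ← R4 + (1/6)·R3: [0, 0, 0, 0, 0, 0]
Echelon form has 3 nonzero rows, so rank(T) = 3.
The row space has dimension equal to the rank: 3.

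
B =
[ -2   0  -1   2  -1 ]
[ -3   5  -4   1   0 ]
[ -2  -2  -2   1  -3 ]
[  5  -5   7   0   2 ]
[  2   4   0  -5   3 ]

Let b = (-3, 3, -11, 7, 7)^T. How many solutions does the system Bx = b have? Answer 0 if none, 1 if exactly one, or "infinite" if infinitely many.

1

Row reduce the augmented matrix [B | b].
R2 ← R2 − (3/2)·R1: [0, 5, -5/2, -2, 3/2, 15/2]
R3 ← R3 − R1: [0, -2, -1, -1, -2, -8]
R4 ← R4 + (5/2)·R1: [0, -5, 9/2, 5, -1/2, -1/2]
R5 ← R5 + R1: [0, 4, -1, -3, 2, 4]
R3 ← R3 + (2/5)·R2: [0, 0, -2, -9/5, -7/5, -5]
R4 ← R4 + R2: [0, 0, 2, 3, 1, 7]
R5 ← R5 − (4/5)·R2: [0, 0, 1, -7/5, 4/5, -2]
R4 ← R4 + R3: [0, 0, 0, 6/5, -2/5, 2]
R5 ← R5 + (1/2)·R3: [0, 0, 0, -23/10, 1/10, -9/2]
R5 ← R5 + (23/12)·R4: [0, 0, 0, 0, -2/3, -2/3]
The echelon form has 5 nonzero rows, and every pivot lies in the first 5 columns, so rank(B) = rank([B|b]) = 5.
The system is consistent.
rank = 5 = number of unknowns, so the solution is unique.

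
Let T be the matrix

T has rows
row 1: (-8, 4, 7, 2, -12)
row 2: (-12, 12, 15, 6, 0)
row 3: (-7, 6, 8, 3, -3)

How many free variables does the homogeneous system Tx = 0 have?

Row reduce to echelon form.
R2 ← R2 − (3/2)·R1: [0, 6, 9/2, 3, 18]
R3 ← R3 − (7/8)·R1: [0, 5/2, 15/8, 5/4, 15/2]
R3 ← R3 − (5/12)·R2: [0, 0, 0, 0, 0]
2 nonzero rows, so rank(T) = 2.
T has 5 columns; by rank–nullity, nullity = 5 − 2 = 3.

3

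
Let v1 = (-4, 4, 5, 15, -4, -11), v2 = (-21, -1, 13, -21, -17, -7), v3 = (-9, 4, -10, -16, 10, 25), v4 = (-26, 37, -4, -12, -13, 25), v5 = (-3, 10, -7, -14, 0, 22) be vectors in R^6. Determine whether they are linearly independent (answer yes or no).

yes

Form the matrix with these vectors as rows and row reduce.
R2 ← R2 − (21/4)·R1: [0, -22, -53/4, -399/4, 4, 203/4]
R3 ← R3 − (9/4)·R1: [0, -5, -85/4, -199/4, 19, 199/4]
R4 ← R4 − (13/2)·R1: [0, 11, -73/2, -219/2, 13, 193/2]
R5 ← R5 − (3/4)·R1: [0, 7, -43/4, -101/4, 3, 121/4]
R3 ← R3 − (5/22)·R2: [0, 0, -1605/88, -2383/88, 199/11, 3363/88]
R4 ← R4 + (1/2)·R2: [0, 0, -345/8, -1275/8, 15, 975/8]
R5 ← R5 + (7/22)·R2: [0, 0, -1317/88, -5015/88, 47/11, 4083/88]
R4 ← R4 − (253/107)·R3: [0, 0, 0, -10202/107, -2972/107, 3372/107]
R5 ← R5 − (439/535)·R3: [0, 0, 0, -18601/535, -5656/535, 8046/535]
R5 ← R5 − (18601/51010)·R4: [0, 0, 0, 0, -2262/5101, 18096/5101]
5 nonzero rows, so the 5 vectors span a space of dimension 5.
Since 5 = 5, the vectors are linearly independent.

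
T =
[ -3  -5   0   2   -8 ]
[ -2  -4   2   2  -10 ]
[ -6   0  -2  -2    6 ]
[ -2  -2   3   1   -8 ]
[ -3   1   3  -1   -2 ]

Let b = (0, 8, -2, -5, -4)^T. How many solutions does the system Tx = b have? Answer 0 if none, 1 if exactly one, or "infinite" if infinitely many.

Row reduce the augmented matrix [T | b].
R2 ← R2 − (2/3)·R1: [0, -2/3, 2, 2/3, -14/3, 8]
R3 ← R3 − (2)·R1: [0, 10, -2, -6, 22, -2]
R4 ← R4 − (2/3)·R1: [0, 4/3, 3, -1/3, -8/3, -5]
R5 ← R5 − R1: [0, 6, 3, -3, 6, -4]
R3 ← R3 + (15)·R2: [0, 0, 28, 4, -48, 118]
R4 ← R4 + (2)·R2: [0, 0, 7, 1, -12, 11]
R5 ← R5 + (9)·R2: [0, 0, 21, 3, -36, 68]
R4 ← R4 − (1/4)·R3: [0, 0, 0, 0, 0, -37/2]
R5 ← R5 − (3/4)·R3: [0, 0, 0, 0, 0, -41/2]
R5 ← R5 − (41/37)·R4: [0, 0, 0, 0, 0, 0]
The echelon form has 4 nonzero rows; the last pivot sits in the augmented column, so rank(T) = 3 but rank([T|b]) = 4.
Since the ranks differ, the system is inconsistent.
It has no solutions.

0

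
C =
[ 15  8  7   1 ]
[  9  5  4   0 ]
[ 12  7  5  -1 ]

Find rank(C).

Row reduce to echelon form.
R2 ← R2 − (3/5)·R1: [0, 1/5, -1/5, -3/5]
R3 ← R3 − (4/5)·R1: [0, 3/5, -3/5, -9/5]
R3 ← R3 − (3)·R2: [0, 0, 0, 0]
Echelon form has 2 nonzero rows, so rank(C) = 2.

2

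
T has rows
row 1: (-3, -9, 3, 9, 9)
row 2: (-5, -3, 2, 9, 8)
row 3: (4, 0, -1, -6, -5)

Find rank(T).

2

Row reduce to echelon form.
R2 ← R2 − (5/3)·R1: [0, 12, -3, -6, -7]
R3 ← R3 + (4/3)·R1: [0, -12, 3, 6, 7]
R3 ← R3 + R2: [0, 0, 0, 0, 0]
Echelon form has 2 nonzero rows, so rank(T) = 2.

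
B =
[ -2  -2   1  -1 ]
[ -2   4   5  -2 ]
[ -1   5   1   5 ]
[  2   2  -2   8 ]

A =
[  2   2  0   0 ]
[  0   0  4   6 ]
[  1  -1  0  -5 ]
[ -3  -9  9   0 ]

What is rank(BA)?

First compute BA:
[[  0,   4, -17, -17],
 [  7,   9,  -2,  -1],
 [-16, -48,  65,  25],
 [-22, -66,  80,  22]]
Now row reduce the product.
Swap R1 ↔ R2
R3 ← R3 + (16/7)·R1: [0, -192/7, 423/7, 159/7]
R4 ← R4 + (22/7)·R1: [0, -264/7, 516/7, 132/7]
R3 ← R3 + (48/7)·R2: [0, 0, -393/7, -657/7]
R4 ← R4 + (66/7)·R2: [0, 0, -606/7, -990/7]
R4 ← R4 − (202/131)·R3: [0, 0, 0, 432/131]
4 nonzero rows, so rank(BA) = 4.

4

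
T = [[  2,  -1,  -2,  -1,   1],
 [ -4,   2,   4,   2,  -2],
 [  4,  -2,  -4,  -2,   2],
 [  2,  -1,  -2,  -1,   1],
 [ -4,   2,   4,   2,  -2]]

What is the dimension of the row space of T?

1

Row reduce to echelon form.
R2 ← R2 + (2)·R1: [0, 0, 0, 0, 0]
R3 ← R3 − (2)·R1: [0, 0, 0, 0, 0]
R4 ← R4 − R1: [0, 0, 0, 0, 0]
R5 ← R5 + (2)·R1: [0, 0, 0, 0, 0]
Echelon form has 1 nonzero row, so rank(T) = 1.
The row space has dimension equal to the rank: 1.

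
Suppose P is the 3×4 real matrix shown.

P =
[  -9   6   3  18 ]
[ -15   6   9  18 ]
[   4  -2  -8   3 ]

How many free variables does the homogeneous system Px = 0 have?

Row reduce to echelon form.
R2 ← R2 − (5/3)·R1: [0, -4, 4, -12]
R3 ← R3 + (4/9)·R1: [0, 2/3, -20/3, 11]
R3 ← R3 + (1/6)·R2: [0, 0, -6, 9]
3 nonzero rows, so rank(P) = 3.
P has 4 columns; by rank–nullity, nullity = 4 − 3 = 1.

1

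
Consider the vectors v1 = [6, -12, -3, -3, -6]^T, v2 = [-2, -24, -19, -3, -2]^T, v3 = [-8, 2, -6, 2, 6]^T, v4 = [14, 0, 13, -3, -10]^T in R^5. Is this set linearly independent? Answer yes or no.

no

Form the matrix with these vectors as rows and row reduce.
R2 ← R2 + (1/3)·R1: [0, -28, -20, -4, -4]
R3 ← R3 + (4/3)·R1: [0, -14, -10, -2, -2]
R4 ← R4 − (7/3)·R1: [0, 28, 20, 4, 4]
R3 ← R3 − (1/2)·R2: [0, 0, 0, 0, 0]
R4 ← R4 + R2: [0, 0, 0, 0, 0]
2 nonzero rows, so the 4 vectors span a space of dimension 2.
Since 2 < 4, the vectors are linearly dependent.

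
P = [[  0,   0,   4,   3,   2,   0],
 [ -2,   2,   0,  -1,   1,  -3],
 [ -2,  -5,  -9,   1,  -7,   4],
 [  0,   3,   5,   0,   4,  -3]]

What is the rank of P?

3

Row reduce to echelon form.
Swap R1 ↔ R2
R3 ← R3 − R1: [0, -7, -9, 2, -8, 7]
Swap R2 ↔ R3
R4 ← R4 + (3/7)·R2: [0, 0, 8/7, 6/7, 4/7, 0]
R4 ← R4 − (2/7)·R3: [0, 0, 0, 0, 0, 0]
Echelon form has 3 nonzero rows, so rank(P) = 3.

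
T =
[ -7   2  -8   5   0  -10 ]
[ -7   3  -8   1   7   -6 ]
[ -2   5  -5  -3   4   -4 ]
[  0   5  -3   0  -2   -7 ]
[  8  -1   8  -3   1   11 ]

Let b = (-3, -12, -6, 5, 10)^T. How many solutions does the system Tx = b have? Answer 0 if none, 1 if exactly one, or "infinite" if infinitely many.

Row reduce the augmented matrix [T | b].
R2 ← R2 − R1: [0, 1, 0, -4, 7, 4, -9]
R3 ← R3 − (2/7)·R1: [0, 31/7, -19/7, -31/7, 4, -8/7, -36/7]
R5 ← R5 + (8/7)·R1: [0, 9/7, -8/7, 19/7, 1, -3/7, 46/7]
R3 ← R3 − (31/7)·R2: [0, 0, -19/7, 93/7, -27, -132/7, 243/7]
R4 ← R4 − (5)·R2: [0, 0, -3, 20, -37, -27, 50]
R5 ← R5 − (9/7)·R2: [0, 0, -8/7, 55/7, -8, -39/7, 127/7]
R4 ← R4 − (21/19)·R3: [0, 0, 0, 101/19, -136/19, -117/19, 221/19]
R5 ← R5 − (8/19)·R3: [0, 0, 0, 43/19, 64/19, 45/19, 67/19]
R5 ← R5 − (43/101)·R4: [0, 0, 0, 0, 648/101, 504/101, -144/101]
The echelon form has 5 nonzero rows, and every pivot lies in the first 6 columns, so rank(T) = rank([T|b]) = 5.
The system is consistent.
rank = 5 < 6 unknowns, so there are infinitely many solutions.

infinite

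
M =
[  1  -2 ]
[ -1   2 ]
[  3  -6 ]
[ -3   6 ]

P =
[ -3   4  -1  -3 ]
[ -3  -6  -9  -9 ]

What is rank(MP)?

1

First compute MP:
[[  3,  16,  17,  15],
 [ -3, -16, -17, -15],
 [  9,  48,  51,  45],
 [ -9, -48, -51, -45]]
Now row reduce the product.
R2 ← R2 + R1: [0, 0, 0, 0]
R3 ← R3 − (3)·R1: [0, 0, 0, 0]
R4 ← R4 + (3)·R1: [0, 0, 0, 0]
1 nonzero row, so rank(MP) = 1.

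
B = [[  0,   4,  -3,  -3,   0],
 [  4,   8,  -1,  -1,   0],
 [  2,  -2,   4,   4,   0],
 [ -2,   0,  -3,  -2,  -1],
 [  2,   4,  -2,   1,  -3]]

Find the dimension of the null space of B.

Row reduce to echelon form.
Swap R1 ↔ R2
R3 ← R3 − (1/2)·R1: [0, -6, 9/2, 9/2, 0]
R4 ← R4 + (1/2)·R1: [0, 4, -7/2, -5/2, -1]
R5 ← R5 − (1/2)·R1: [0, 0, -3/2, 3/2, -3]
R3 ← R3 + (3/2)·R2: [0, 0, 0, 0, 0]
R4 ← R4 − R2: [0, 0, -1/2, 1/2, -1]
Swap R3 ↔ R4
R5 ← R5 − (3)·R3: [0, 0, 0, 0, 0]
3 nonzero rows, so rank(B) = 3.
B has 5 columns; by rank–nullity, nullity = 5 − 3 = 2.

2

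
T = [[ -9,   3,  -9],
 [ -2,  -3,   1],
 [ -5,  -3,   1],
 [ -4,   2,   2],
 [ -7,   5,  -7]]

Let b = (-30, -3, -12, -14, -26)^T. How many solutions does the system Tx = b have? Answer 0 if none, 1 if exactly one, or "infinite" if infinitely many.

Row reduce the augmented matrix [T | b].
R2 ← R2 − (2/9)·R1: [0, -11/3, 3, 11/3]
R3 ← R3 − (5/9)·R1: [0, -14/3, 6, 14/3]
R4 ← R4 − (4/9)·R1: [0, 2/3, 6, -2/3]
R5 ← R5 − (7/9)·R1: [0, 8/3, 0, -8/3]
R3 ← R3 − (14/11)·R2: [0, 0, 24/11, 0]
R4 ← R4 + (2/11)·R2: [0, 0, 72/11, 0]
R5 ← R5 + (8/11)·R2: [0, 0, 24/11, 0]
R4 ← R4 − (3)·R3: [0, 0, 0, 0]
R5 ← R5 − R3: [0, 0, 0, 0]
The echelon form has 3 nonzero rows, and every pivot lies in the first 3 columns, so rank(T) = rank([T|b]) = 3.
The system is consistent.
rank = 3 = number of unknowns, so the solution is unique.

1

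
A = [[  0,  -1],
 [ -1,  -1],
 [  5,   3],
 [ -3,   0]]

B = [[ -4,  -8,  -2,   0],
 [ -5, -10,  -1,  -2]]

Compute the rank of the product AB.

First compute AB:
[[  5,  10,   1,   2],
 [  9,  18,   3,   2],
 [-35, -70, -13,  -6],
 [ 12,  24,   6,   0]]
Now row reduce the product.
R2 ← R2 − (9/5)·R1: [0, 0, 6/5, -8/5]
R3 ← R3 + (7)·R1: [0, 0, -6, 8]
R4 ← R4 − (12/5)·R1: [0, 0, 18/5, -24/5]
R3 ← R3 + (5)·R2: [0, 0, 0, 0]
R4 ← R4 − (3)·R2: [0, 0, 0, 0]
2 nonzero rows, so rank(AB) = 2.

2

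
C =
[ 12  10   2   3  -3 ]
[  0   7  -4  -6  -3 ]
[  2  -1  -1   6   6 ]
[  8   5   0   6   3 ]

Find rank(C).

3

Row reduce to echelon form.
R3 ← R3 − (1/6)·R1: [0, -8/3, -4/3, 11/2, 13/2]
R4 ← R4 − (2/3)·R1: [0, -5/3, -4/3, 4, 5]
R3 ← R3 + (8/21)·R2: [0, 0, -20/7, 45/14, 75/14]
R4 ← R4 + (5/21)·R2: [0, 0, -16/7, 18/7, 30/7]
R4 ← R4 − (4/5)·R3: [0, 0, 0, 0, 0]
Echelon form has 3 nonzero rows, so rank(C) = 3.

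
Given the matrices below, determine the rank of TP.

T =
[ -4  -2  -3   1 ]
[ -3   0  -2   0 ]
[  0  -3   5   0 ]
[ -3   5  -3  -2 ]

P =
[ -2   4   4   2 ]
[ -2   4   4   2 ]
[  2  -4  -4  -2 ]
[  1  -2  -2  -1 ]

1

First compute TP:
[[  7, -14, -14,  -7],
 [  2,  -4,  -4,  -2],
 [ 16, -32, -32, -16],
 [-12,  24,  24,  12]]
Now row reduce the product.
R2 ← R2 − (2/7)·R1: [0, 0, 0, 0]
R3 ← R3 − (16/7)·R1: [0, 0, 0, 0]
R4 ← R4 + (12/7)·R1: [0, 0, 0, 0]
1 nonzero row, so rank(TP) = 1.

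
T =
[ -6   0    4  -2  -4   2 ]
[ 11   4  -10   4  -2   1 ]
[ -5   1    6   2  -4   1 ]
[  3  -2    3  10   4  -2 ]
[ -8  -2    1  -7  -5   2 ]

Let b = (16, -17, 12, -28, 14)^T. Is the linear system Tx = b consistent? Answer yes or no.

Row reduce the augmented matrix [T | b].
R2 ← R2 + (11/6)·R1: [0, 4, -8/3, 1/3, -28/3, 14/3, 37/3]
R3 ← R3 − (5/6)·R1: [0, 1, 8/3, 11/3, -2/3, -2/3, -4/3]
R4 ← R4 + (1/2)·R1: [0, -2, 5, 9, 2, -1, -20]
R5 ← R5 − (4/3)·R1: [0, -2, -13/3, -13/3, 1/3, -2/3, -22/3]
R3 ← R3 − (1/4)·R2: [0, 0, 10/3, 43/12, 5/3, -11/6, -53/12]
R4 ← R4 + (1/2)·R2: [0, 0, 11/3, 55/6, -8/3, 4/3, -83/6]
R5 ← R5 + (1/2)·R2: [0, 0, -17/3, -25/6, -13/3, 5/3, -7/6]
R4 ← R4 − (11/10)·R3: [0, 0, 0, 209/40, -9/2, 67/20, -359/40]
R5 ← R5 + (17/10)·R3: [0, 0, 0, 77/40, -3/2, -29/20, -347/40]
R5 ← R5 − (7/19)·R4: [0, 0, 0, 0, 3/19, -51/19, -102/19]
The echelon form has 5 nonzero rows, and every pivot lies in the first 6 columns, so rank(T) = rank([T|b]) = 5.
The system is consistent.

yes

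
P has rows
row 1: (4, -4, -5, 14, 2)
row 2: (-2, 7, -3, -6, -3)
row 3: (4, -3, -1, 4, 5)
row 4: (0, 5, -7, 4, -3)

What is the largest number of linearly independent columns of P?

Row reduce to echelon form.
R2 ← R2 + (1/2)·R1: [0, 5, -11/2, 1, -2]
R3 ← R3 − R1: [0, 1, 4, -10, 3]
R3 ← R3 − (1/5)·R2: [0, 0, 51/10, -51/5, 17/5]
R4 ← R4 − R2: [0, 0, -3/2, 3, -1]
R4 ← R4 + (5/17)·R3: [0, 0, 0, 0, 0]
Echelon form has 3 nonzero rows, so rank(P) = 3.
The rank gives the maximum number of linearly independent columns: 3.

3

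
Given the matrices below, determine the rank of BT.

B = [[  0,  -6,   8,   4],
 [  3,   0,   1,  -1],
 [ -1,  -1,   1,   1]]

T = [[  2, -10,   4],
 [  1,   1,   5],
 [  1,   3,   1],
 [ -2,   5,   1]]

2

First compute BT:
[[ -6,  38, -18],
 [  9, -32,  12],
 [ -4,  17,  -7]]
Now row reduce the product.
R2 ← R2 + (3/2)·R1: [0, 25, -15]
R3 ← R3 − (2/3)·R1: [0, -25/3, 5]
R3 ← R3 + (1/3)·R2: [0, 0, 0]
2 nonzero rows, so rank(BT) = 2.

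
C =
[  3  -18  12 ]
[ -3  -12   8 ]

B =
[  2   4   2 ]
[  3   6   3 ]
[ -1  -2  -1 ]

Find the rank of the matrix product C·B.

First compute CB:
[[-60, -120, -60],
 [-50, -100, -50]]
Now row reduce the product.
R2 ← R2 − (5/6)·R1: [0, 0, 0]
1 nonzero row, so rank(CB) = 1.

1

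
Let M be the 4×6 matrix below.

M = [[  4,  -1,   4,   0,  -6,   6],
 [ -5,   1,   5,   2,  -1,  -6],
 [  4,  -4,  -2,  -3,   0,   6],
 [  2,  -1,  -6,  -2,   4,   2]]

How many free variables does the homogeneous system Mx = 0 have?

3

Row reduce to echelon form.
R2 ← R2 + (5/4)·R1: [0, -1/4, 10, 2, -17/2, 3/2]
R3 ← R3 − R1: [0, -3, -6, -3, 6, 0]
R4 ← R4 − (1/2)·R1: [0, -1/2, -8, -2, 7, -1]
R3 ← R3 − (12)·R2: [0, 0, -126, -27, 108, -18]
R4 ← R4 − (2)·R2: [0, 0, -28, -6, 24, -4]
R4 ← R4 − (2/9)·R3: [0, 0, 0, 0, 0, 0]
3 nonzero rows, so rank(M) = 3.
M has 6 columns; by rank–nullity, nullity = 6 − 3 = 3.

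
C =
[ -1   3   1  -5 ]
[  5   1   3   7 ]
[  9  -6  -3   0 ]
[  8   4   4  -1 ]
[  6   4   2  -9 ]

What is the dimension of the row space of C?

3

Row reduce to echelon form.
R2 ← R2 + (5)·R1: [0, 16, 8, -18]
R3 ← R3 + (9)·R1: [0, 21, 6, -45]
R4 ← R4 + (8)·R1: [0, 28, 12, -41]
R5 ← R5 + (6)·R1: [0, 22, 8, -39]
R3 ← R3 − (21/16)·R2: [0, 0, -9/2, -171/8]
R4 ← R4 − (7/4)·R2: [0, 0, -2, -19/2]
R5 ← R5 − (11/8)·R2: [0, 0, -3, -57/4]
R4 ← R4 − (4/9)·R3: [0, 0, 0, 0]
R5 ← R5 − (2/3)·R3: [0, 0, 0, 0]
Echelon form has 3 nonzero rows, so rank(C) = 3.
The row space has dimension equal to the rank: 3.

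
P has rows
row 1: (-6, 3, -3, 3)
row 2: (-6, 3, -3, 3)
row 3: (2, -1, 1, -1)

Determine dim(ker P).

Row reduce to echelon form.
R2 ← R2 − R1: [0, 0, 0, 0]
R3 ← R3 + (1/3)·R1: [0, 0, 0, 0]
1 nonzero row, so rank(P) = 1.
P has 4 columns; by rank–nullity, nullity = 4 − 1 = 3.

3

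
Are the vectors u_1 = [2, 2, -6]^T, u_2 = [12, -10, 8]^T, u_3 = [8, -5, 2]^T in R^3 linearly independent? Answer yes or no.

no

Form the matrix with these vectors as rows and row reduce.
R2 ← R2 − (6)·R1: [0, -22, 44]
R3 ← R3 − (4)·R1: [0, -13, 26]
R3 ← R3 − (13/22)·R2: [0, 0, 0]
2 nonzero rows, so the 3 vectors span a space of dimension 2.
Since 2 < 3, the vectors are linearly dependent.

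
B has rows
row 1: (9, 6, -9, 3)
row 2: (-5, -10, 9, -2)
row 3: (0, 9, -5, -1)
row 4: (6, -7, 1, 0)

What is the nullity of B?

Row reduce to echelon form.
R2 ← R2 + (5/9)·R1: [0, -20/3, 4, -1/3]
R4 ← R4 − (2/3)·R1: [0, -11, 7, -2]
R3 ← R3 + (27/20)·R2: [0, 0, 2/5, -29/20]
R4 ← R4 − (33/20)·R2: [0, 0, 2/5, -29/20]
R4 ← R4 − R3: [0, 0, 0, 0]
3 nonzero rows, so rank(B) = 3.
B has 4 columns; by rank–nullity, nullity = 4 − 3 = 1.

1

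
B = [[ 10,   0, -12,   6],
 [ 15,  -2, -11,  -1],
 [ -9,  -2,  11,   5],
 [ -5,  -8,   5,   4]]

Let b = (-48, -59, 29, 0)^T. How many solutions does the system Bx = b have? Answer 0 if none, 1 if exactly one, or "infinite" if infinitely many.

Row reduce the augmented matrix [B | b].
R2 ← R2 − (3/2)·R1: [0, -2, 7, -10, 13]
R3 ← R3 + (9/10)·R1: [0, -2, 1/5, 52/5, -71/5]
R4 ← R4 + (1/2)·R1: [0, -8, -1, 7, -24]
R3 ← R3 − R2: [0, 0, -34/5, 102/5, -136/5]
R4 ← R4 − (4)·R2: [0, 0, -29, 47, -76]
R4 ← R4 − (145/34)·R3: [0, 0, 0, -40, 40]
The echelon form has 4 nonzero rows, and every pivot lies in the first 4 columns, so rank(B) = rank([B|b]) = 4.
The system is consistent.
rank = 4 = number of unknowns, so the solution is unique.

1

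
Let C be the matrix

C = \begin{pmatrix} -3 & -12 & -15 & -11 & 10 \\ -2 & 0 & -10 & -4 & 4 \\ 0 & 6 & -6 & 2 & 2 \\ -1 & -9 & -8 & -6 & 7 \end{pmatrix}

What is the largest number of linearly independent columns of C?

Row reduce to echelon form.
R2 ← R2 − (2/3)·R1: [0, 8, 0, 10/3, -8/3]
R4 ← R4 − (1/3)·R1: [0, -5, -3, -7/3, 11/3]
R3 ← R3 − (3/4)·R2: [0, 0, -6, -1/2, 4]
R4 ← R4 + (5/8)·R2: [0, 0, -3, -1/4, 2]
R4 ← R4 − (1/2)·R3: [0, 0, 0, 0, 0]
Echelon form has 3 nonzero rows, so rank(C) = 3.
The rank gives the maximum number of linearly independent columns: 3.

3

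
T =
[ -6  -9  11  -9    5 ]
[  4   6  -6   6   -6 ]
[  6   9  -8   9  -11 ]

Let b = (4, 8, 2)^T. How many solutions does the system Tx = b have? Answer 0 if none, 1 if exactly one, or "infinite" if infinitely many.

0

Row reduce the augmented matrix [T | b].
R2 ← R2 + (2/3)·R1: [0, 0, 4/3, 0, -8/3, 32/3]
R3 ← R3 + R1: [0, 0, 3, 0, -6, 6]
R3 ← R3 − (9/4)·R2: [0, 0, 0, 0, 0, -18]
The echelon form has 3 nonzero rows; the last pivot sits in the augmented column, so rank(T) = 2 but rank([T|b]) = 3.
Since the ranks differ, the system is inconsistent.
It has no solutions.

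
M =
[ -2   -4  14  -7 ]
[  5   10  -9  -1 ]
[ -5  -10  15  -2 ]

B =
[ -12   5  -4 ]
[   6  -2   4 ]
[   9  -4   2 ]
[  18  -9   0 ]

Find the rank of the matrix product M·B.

First compute MB:
[[  0,   5,  20],
 [-99,  50,   2],
 [ 99, -47,  10]]
Now row reduce the product.
Swap R1 ↔ R2
R3 ← R3 + R1: [0, 3, 12]
R3 ← R3 − (3/5)·R2: [0, 0, 0]
2 nonzero rows, so rank(MB) = 2.

2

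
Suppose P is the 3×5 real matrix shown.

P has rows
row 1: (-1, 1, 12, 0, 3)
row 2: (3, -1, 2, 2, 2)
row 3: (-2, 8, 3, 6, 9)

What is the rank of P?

3

Row reduce to echelon form.
R2 ← R2 + (3)·R1: [0, 2, 38, 2, 11]
R3 ← R3 − (2)·R1: [0, 6, -21, 6, 3]
R3 ← R3 − (3)·R2: [0, 0, -135, 0, -30]
Echelon form has 3 nonzero rows, so rank(P) = 3.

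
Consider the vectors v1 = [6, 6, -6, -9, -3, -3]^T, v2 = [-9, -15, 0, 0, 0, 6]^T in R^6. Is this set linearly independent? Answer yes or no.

yes

Form the matrix with these vectors as rows and row reduce.
R2 ← R2 + (3/2)·R1: [0, -6, -9, -27/2, -9/2, 3/2]
2 nonzero rows, so the 2 vectors span a space of dimension 2.
Since 2 = 2, the vectors are linearly independent.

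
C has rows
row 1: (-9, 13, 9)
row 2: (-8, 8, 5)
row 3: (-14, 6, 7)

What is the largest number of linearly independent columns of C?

3

Row reduce to echelon form.
R2 ← R2 − (8/9)·R1: [0, -32/9, -3]
R3 ← R3 − (14/9)·R1: [0, -128/9, -7]
R3 ← R3 − (4)·R2: [0, 0, 5]
Echelon form has 3 nonzero rows, so rank(C) = 3.
The rank gives the maximum number of linearly independent columns: 3.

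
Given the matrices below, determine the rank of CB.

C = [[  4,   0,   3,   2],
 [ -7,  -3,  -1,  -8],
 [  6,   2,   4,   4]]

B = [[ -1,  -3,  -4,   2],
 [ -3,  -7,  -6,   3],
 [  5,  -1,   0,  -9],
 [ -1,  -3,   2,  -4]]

3

First compute CB:
[[  9, -21, -12, -27],
 [ 19,  67,  30,  18],
 [  4, -48, -28, -34]]
Now row reduce the product.
R2 ← R2 − (19/9)·R1: [0, 334/3, 166/3, 75]
R3 ← R3 − (4/9)·R1: [0, -116/3, -68/3, -22]
R3 ← R3 + (58/167)·R2: [0, 0, -576/167, 676/167]
3 nonzero rows, so rank(CB) = 3.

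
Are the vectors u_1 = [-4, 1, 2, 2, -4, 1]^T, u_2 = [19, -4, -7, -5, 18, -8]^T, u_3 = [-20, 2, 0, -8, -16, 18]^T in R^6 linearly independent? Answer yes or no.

Form the matrix with these vectors as rows and row reduce.
R2 ← R2 + (19/4)·R1: [0, 3/4, 5/2, 9/2, -1, -13/4]
R3 ← R3 − (5)·R1: [0, -3, -10, -18, 4, 13]
R3 ← R3 + (4)·R2: [0, 0, 0, 0, 0, 0]
2 nonzero rows, so the 3 vectors span a space of dimension 2.
Since 2 < 3, the vectors are linearly dependent.

no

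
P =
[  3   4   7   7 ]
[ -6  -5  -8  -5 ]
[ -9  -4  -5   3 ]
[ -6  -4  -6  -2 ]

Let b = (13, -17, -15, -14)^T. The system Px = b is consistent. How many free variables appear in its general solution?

Row reduce the augmented matrix [P | b].
R2 ← R2 + (2)·R1: [0, 3, 6, 9, 9]
R3 ← R3 + (3)·R1: [0, 8, 16, 24, 24]
R4 ← R4 + (2)·R1: [0, 4, 8, 12, 12]
R3 ← R3 − (8/3)·R2: [0, 0, 0, 0, 0]
R4 ← R4 − (4/3)·R2: [0, 0, 0, 0, 0]
The echelon form has 2 nonzero rows, and every pivot lies in the first 4 columns, so rank(P) = rank([P|b]) = 2.
The system is consistent.
Free variables = (unknowns) − (rank) = 4 − 2 = 2.

2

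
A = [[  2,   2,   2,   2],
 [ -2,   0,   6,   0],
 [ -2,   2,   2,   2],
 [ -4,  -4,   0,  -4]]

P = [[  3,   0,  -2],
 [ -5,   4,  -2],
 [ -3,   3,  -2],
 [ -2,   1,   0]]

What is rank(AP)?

First compute AP:
[[-14,  16, -12],
 [-24,  18,  -8],
 [-26,  16,  -4],
 [ 16, -20,  16]]
Now row reduce the product.
R2 ← R2 − (12/7)·R1: [0, -66/7, 88/7]
R3 ← R3 − (13/7)·R1: [0, -96/7, 128/7]
R4 ← R4 + (8/7)·R1: [0, -12/7, 16/7]
R3 ← R3 − (16/11)·R2: [0, 0, 0]
R4 ← R4 − (2/11)·R2: [0, 0, 0]
2 nonzero rows, so rank(AP) = 2.

2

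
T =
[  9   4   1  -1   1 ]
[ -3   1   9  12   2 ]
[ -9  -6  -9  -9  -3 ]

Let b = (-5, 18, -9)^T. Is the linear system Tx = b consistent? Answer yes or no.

yes

Row reduce the augmented matrix [T | b].
R2 ← R2 + (1/3)·R1: [0, 7/3, 28/3, 35/3, 7/3, 49/3]
R3 ← R3 + R1: [0, -2, -8, -10, -2, -14]
R3 ← R3 + (6/7)·R2: [0, 0, 0, 0, 0, 0]
The echelon form has 2 nonzero rows, and every pivot lies in the first 5 columns, so rank(T) = rank([T|b]) = 2.
The system is consistent.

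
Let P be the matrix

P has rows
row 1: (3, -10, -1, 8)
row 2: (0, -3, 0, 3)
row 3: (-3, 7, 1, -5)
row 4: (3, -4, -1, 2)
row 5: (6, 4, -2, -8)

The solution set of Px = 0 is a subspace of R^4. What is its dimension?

2

Row reduce to echelon form.
R3 ← R3 + R1: [0, -3, 0, 3]
R4 ← R4 − R1: [0, 6, 0, -6]
R5 ← R5 − (2)·R1: [0, 24, 0, -24]
R3 ← R3 − R2: [0, 0, 0, 0]
R4 ← R4 + (2)·R2: [0, 0, 0, 0]
R5 ← R5 + (8)·R2: [0, 0, 0, 0]
2 nonzero rows, so rank(P) = 2.
P has 4 columns; by rank–nullity, nullity = 4 − 2 = 2.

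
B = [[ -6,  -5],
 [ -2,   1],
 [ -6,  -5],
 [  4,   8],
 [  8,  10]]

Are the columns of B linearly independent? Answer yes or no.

yes

Row reduce B to echelon form.
R2 ← R2 − (1/3)·R1: [0, 8/3]
R3 ← R3 − R1: [0, 0]
R4 ← R4 + (2/3)·R1: [0, 14/3]
R5 ← R5 + (4/3)·R1: [0, 10/3]
R4 ← R4 − (7/4)·R2: [0, 0]
R5 ← R5 − (5/4)·R2: [0, 0]
2 pivots among 2 columns.
Every column is a pivot column, so the columns are linearly independent.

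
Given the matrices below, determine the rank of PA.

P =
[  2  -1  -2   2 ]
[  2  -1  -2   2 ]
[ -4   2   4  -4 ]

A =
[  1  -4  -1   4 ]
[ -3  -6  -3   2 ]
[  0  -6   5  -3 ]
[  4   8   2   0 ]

1

First compute PA:
[[ 13,  26,  -5,  12],
 [ 13,  26,  -5,  12],
 [-26, -52,  10, -24]]
Now row reduce the product.
R2 ← R2 − R1: [0, 0, 0, 0]
R3 ← R3 + (2)·R1: [0, 0, 0, 0]
1 nonzero row, so rank(PA) = 1.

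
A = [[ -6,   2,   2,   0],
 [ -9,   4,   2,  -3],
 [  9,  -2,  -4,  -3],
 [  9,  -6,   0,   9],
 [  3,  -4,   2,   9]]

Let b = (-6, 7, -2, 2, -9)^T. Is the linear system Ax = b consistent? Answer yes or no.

no

Row reduce the augmented matrix [A | b].
R2 ← R2 − (3/2)·R1: [0, 1, -1, -3, 16]
R3 ← R3 + (3/2)·R1: [0, 1, -1, -3, -11]
R4 ← R4 + (3/2)·R1: [0, -3, 3, 9, -7]
R5 ← R5 + (1/2)·R1: [0, -3, 3, 9, -12]
R3 ← R3 − R2: [0, 0, 0, 0, -27]
R4 ← R4 + (3)·R2: [0, 0, 0, 0, 41]
R5 ← R5 + (3)·R2: [0, 0, 0, 0, 36]
R4 ← R4 + (41/27)·R3: [0, 0, 0, 0, 0]
R5 ← R5 + (4/3)·R3: [0, 0, 0, 0, 0]
The echelon form has 3 nonzero rows; the last pivot sits in the augmented column, so rank(A) = 2 but rank([A|b]) = 3.
Since the ranks differ, the system is inconsistent.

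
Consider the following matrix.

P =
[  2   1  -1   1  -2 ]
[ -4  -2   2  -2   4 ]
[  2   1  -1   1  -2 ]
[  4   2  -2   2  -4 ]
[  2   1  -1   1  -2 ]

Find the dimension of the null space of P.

4

Row reduce to echelon form.
R2 ← R2 + (2)·R1: [0, 0, 0, 0, 0]
R3 ← R3 − R1: [0, 0, 0, 0, 0]
R4 ← R4 − (2)·R1: [0, 0, 0, 0, 0]
R5 ← R5 − R1: [0, 0, 0, 0, 0]
1 nonzero row, so rank(P) = 1.
P has 5 columns; by rank–nullity, nullity = 5 − 1 = 4.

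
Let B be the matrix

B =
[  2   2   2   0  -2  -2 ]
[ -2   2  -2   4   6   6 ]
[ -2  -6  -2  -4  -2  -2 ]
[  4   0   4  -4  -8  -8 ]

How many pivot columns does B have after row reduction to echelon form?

2

Row reduce to echelon form.
R2 ← R2 + R1: [0, 4, 0, 4, 4, 4]
R3 ← R3 + R1: [0, -4, 0, -4, -4, -4]
R4 ← R4 − (2)·R1: [0, -4, 0, -4, -4, -4]
R3 ← R3 + R2: [0, 0, 0, 0, 0, 0]
R4 ← R4 + R2: [0, 0, 0, 0, 0, 0]
Echelon form has 2 nonzero rows, so rank(B) = 2.
Each nonzero row contributes one pivot column: 2 pivot columns.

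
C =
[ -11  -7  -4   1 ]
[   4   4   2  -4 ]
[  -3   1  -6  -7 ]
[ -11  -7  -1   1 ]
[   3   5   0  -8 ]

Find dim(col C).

Row reduce to echelon form.
R2 ← R2 + (4/11)·R1: [0, 16/11, 6/11, -40/11]
R3 ← R3 − (3/11)·R1: [0, 32/11, -54/11, -80/11]
R4 ← R4 − R1: [0, 0, 3, 0]
R5 ← R5 + (3/11)·R1: [0, 34/11, -12/11, -85/11]
R3 ← R3 − (2)·R2: [0, 0, -6, 0]
R5 ← R5 − (17/8)·R2: [0, 0, -9/4, 0]
R4 ← R4 + (1/2)·R3: [0, 0, 0, 0]
R5 ← R5 − (3/8)·R3: [0, 0, 0, 0]
Echelon form has 3 nonzero rows, so rank(C) = 3.
The column space has dimension equal to the rank: 3.

3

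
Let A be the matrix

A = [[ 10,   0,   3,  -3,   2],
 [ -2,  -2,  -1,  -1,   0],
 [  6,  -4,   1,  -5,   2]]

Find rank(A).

2

Row reduce to echelon form.
R2 ← R2 + (1/5)·R1: [0, -2, -2/5, -8/5, 2/5]
R3 ← R3 − (3/5)·R1: [0, -4, -4/5, -16/5, 4/5]
R3 ← R3 − (2)·R2: [0, 0, 0, 0, 0]
Echelon form has 2 nonzero rows, so rank(A) = 2.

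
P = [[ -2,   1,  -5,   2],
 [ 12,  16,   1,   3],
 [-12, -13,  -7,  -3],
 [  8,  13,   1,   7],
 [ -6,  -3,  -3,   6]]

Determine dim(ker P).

Row reduce to echelon form.
R2 ← R2 + (6)·R1: [0, 22, -29, 15]
R3 ← R3 − (6)·R1: [0, -19, 23, -15]
R4 ← R4 + (4)·R1: [0, 17, -19, 15]
R5 ← R5 − (3)·R1: [0, -6, 12, 0]
R3 ← R3 + (19/22)·R2: [0, 0, -45/22, -45/22]
R4 ← R4 − (17/22)·R2: [0, 0, 75/22, 75/22]
R5 ← R5 + (3/11)·R2: [0, 0, 45/11, 45/11]
R4 ← R4 + (5/3)·R3: [0, 0, 0, 0]
R5 ← R5 + (2)·R3: [0, 0, 0, 0]
3 nonzero rows, so rank(P) = 3.
P has 4 columns; by rank–nullity, nullity = 4 − 3 = 1.

1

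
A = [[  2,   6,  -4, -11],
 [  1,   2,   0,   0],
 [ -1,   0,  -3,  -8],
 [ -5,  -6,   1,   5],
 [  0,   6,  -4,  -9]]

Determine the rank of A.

Row reduce to echelon form.
R2 ← R2 − (1/2)·R1: [0, -1, 2, 11/2]
R3 ← R3 + (1/2)·R1: [0, 3, -5, -27/2]
R4 ← R4 + (5/2)·R1: [0, 9, -9, -45/2]
R3 ← R3 + (3)·R2: [0, 0, 1, 3]
R4 ← R4 + (9)·R2: [0, 0, 9, 27]
R5 ← R5 + (6)·R2: [0, 0, 8, 24]
R4 ← R4 − (9)·R3: [0, 0, 0, 0]
R5 ← R5 − (8)·R3: [0, 0, 0, 0]
Echelon form has 3 nonzero rows, so rank(A) = 3.

3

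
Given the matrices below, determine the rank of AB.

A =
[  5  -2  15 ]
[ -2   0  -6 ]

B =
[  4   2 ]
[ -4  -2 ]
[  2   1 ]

First compute AB:
[[ 58,  29],
 [-20, -10]]
Now row reduce the product.
R2 ← R2 + (10/29)·R1: [0, 0]
1 nonzero row, so rank(AB) = 1.

1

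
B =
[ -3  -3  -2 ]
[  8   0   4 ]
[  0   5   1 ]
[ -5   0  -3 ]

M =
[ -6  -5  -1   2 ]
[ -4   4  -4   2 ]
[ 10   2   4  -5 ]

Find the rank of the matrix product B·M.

3

First compute BM:
[[ 10,  -1,   7,  -2],
 [ -8, -32,   8,  -4],
 [-10,  22, -16,   5],
 [  0,  19,  -7,   5]]
Now row reduce the product.
R2 ← R2 + (4/5)·R1: [0, -164/5, 68/5, -28/5]
R3 ← R3 + R1: [0, 21, -9, 3]
R3 ← R3 + (105/164)·R2: [0, 0, -12/41, -24/41]
R4 ← R4 + (95/164)·R2: [0, 0, 36/41, 72/41]
R4 ← R4 + (3)·R3: [0, 0, 0, 0]
3 nonzero rows, so rank(BM) = 3.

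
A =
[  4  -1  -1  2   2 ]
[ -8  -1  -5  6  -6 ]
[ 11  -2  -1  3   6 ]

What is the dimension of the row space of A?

2

Row reduce to echelon form.
R2 ← R2 + (2)·R1: [0, -3, -7, 10, -2]
R3 ← R3 − (11/4)·R1: [0, 3/4, 7/4, -5/2, 1/2]
R3 ← R3 + (1/4)·R2: [0, 0, 0, 0, 0]
Echelon form has 2 nonzero rows, so rank(A) = 2.
The row space has dimension equal to the rank: 2.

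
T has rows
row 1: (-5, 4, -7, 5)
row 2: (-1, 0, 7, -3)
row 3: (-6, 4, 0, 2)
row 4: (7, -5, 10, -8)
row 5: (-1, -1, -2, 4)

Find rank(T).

Row reduce to echelon form.
R2 ← R2 − (1/5)·R1: [0, -4/5, 42/5, -4]
R3 ← R3 − (6/5)·R1: [0, -4/5, 42/5, -4]
R4 ← R4 + (7/5)·R1: [0, 3/5, 1/5, -1]
R5 ← R5 − (1/5)·R1: [0, -9/5, -3/5, 3]
R3 ← R3 − R2: [0, 0, 0, 0]
R4 ← R4 + (3/4)·R2: [0, 0, 13/2, -4]
R5 ← R5 − (9/4)·R2: [0, 0, -39/2, 12]
Swap R3 ↔ R4
R5 ← R5 + (3)·R3: [0, 0, 0, 0]
Echelon form has 3 nonzero rows, so rank(T) = 3.

3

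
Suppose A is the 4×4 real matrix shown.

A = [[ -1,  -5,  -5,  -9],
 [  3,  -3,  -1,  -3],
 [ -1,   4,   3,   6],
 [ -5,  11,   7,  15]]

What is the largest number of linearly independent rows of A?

Row reduce to echelon form.
R2 ← R2 + (3)·R1: [0, -18, -16, -30]
R3 ← R3 − R1: [0, 9, 8, 15]
R4 ← R4 − (5)·R1: [0, 36, 32, 60]
R3 ← R3 + (1/2)·R2: [0, 0, 0, 0]
R4 ← R4 + (2)·R2: [0, 0, 0, 0]
Echelon form has 2 nonzero rows, so rank(A) = 2.
The rank gives the maximum number of linearly independent rows: 2.

2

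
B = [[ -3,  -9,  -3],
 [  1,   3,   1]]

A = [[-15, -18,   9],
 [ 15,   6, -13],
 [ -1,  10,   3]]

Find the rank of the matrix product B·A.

First compute BA:
[[-87, -30,  81],
 [ 29,  10, -27]]
Now row reduce the product.
R2 ← R2 + (1/3)·R1: [0, 0, 0]
1 nonzero row, so rank(BA) = 1.

1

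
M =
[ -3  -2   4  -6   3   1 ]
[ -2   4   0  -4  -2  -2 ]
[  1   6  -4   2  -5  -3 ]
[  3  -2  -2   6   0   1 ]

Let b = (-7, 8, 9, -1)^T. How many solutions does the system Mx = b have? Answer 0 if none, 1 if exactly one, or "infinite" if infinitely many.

0

Row reduce the augmented matrix [M | b].
R2 ← R2 − (2/3)·R1: [0, 16/3, -8/3, 0, -4, -8/3, 38/3]
R3 ← R3 + (1/3)·R1: [0, 16/3, -8/3, 0, -4, -8/3, 20/3]
R4 ← R4 + R1: [0, -4, 2, 0, 3, 2, -8]
R3 ← R3 − R2: [0, 0, 0, 0, 0, 0, -6]
R4 ← R4 + (3/4)·R2: [0, 0, 0, 0, 0, 0, 3/2]
R4 ← R4 + (1/4)·R3: [0, 0, 0, 0, 0, 0, 0]
The echelon form has 3 nonzero rows; the last pivot sits in the augmented column, so rank(M) = 2 but rank([M|b]) = 3.
Since the ranks differ, the system is inconsistent.
It has no solutions.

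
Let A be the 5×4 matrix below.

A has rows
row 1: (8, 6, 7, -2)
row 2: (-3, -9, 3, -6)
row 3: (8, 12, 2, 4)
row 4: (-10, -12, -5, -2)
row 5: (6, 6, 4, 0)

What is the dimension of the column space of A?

2

Row reduce to echelon form.
R2 ← R2 + (3/8)·R1: [0, -27/4, 45/8, -27/4]
R3 ← R3 − R1: [0, 6, -5, 6]
R4 ← R4 + (5/4)·R1: [0, -9/2, 15/4, -9/2]
R5 ← R5 − (3/4)·R1: [0, 3/2, -5/4, 3/2]
R3 ← R3 + (8/9)·R2: [0, 0, 0, 0]
R4 ← R4 − (2/3)·R2: [0, 0, 0, 0]
R5 ← R5 + (2/9)·R2: [0, 0, 0, 0]
Echelon form has 2 nonzero rows, so rank(A) = 2.
The column space has dimension equal to the rank: 2.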